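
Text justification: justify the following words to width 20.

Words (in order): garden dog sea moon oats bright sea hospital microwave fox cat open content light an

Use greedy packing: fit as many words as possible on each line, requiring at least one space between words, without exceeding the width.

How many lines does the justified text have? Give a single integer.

Answer: 5

Derivation:
Line 1: ['garden', 'dog', 'sea', 'moon'] (min_width=19, slack=1)
Line 2: ['oats', 'bright', 'sea'] (min_width=15, slack=5)
Line 3: ['hospital', 'microwave'] (min_width=18, slack=2)
Line 4: ['fox', 'cat', 'open', 'content'] (min_width=20, slack=0)
Line 5: ['light', 'an'] (min_width=8, slack=12)
Total lines: 5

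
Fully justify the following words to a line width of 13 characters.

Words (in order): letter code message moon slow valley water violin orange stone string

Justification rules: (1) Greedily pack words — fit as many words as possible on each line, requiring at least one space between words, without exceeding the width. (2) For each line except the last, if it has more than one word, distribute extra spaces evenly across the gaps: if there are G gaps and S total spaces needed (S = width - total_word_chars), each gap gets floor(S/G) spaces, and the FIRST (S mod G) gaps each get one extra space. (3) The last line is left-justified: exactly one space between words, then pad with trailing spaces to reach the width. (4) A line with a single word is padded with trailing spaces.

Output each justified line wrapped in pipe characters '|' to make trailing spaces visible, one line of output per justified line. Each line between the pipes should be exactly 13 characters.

Line 1: ['letter', 'code'] (min_width=11, slack=2)
Line 2: ['message', 'moon'] (min_width=12, slack=1)
Line 3: ['slow', 'valley'] (min_width=11, slack=2)
Line 4: ['water', 'violin'] (min_width=12, slack=1)
Line 5: ['orange', 'stone'] (min_width=12, slack=1)
Line 6: ['string'] (min_width=6, slack=7)

Answer: |letter   code|
|message  moon|
|slow   valley|
|water  violin|
|orange  stone|
|string       |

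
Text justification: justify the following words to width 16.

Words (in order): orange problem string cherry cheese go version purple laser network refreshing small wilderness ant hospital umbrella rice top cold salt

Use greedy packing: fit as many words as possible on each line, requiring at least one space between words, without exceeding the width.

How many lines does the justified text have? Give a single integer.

Line 1: ['orange', 'problem'] (min_width=14, slack=2)
Line 2: ['string', 'cherry'] (min_width=13, slack=3)
Line 3: ['cheese', 'go'] (min_width=9, slack=7)
Line 4: ['version', 'purple'] (min_width=14, slack=2)
Line 5: ['laser', 'network'] (min_width=13, slack=3)
Line 6: ['refreshing', 'small'] (min_width=16, slack=0)
Line 7: ['wilderness', 'ant'] (min_width=14, slack=2)
Line 8: ['hospital'] (min_width=8, slack=8)
Line 9: ['umbrella', 'rice'] (min_width=13, slack=3)
Line 10: ['top', 'cold', 'salt'] (min_width=13, slack=3)
Total lines: 10

Answer: 10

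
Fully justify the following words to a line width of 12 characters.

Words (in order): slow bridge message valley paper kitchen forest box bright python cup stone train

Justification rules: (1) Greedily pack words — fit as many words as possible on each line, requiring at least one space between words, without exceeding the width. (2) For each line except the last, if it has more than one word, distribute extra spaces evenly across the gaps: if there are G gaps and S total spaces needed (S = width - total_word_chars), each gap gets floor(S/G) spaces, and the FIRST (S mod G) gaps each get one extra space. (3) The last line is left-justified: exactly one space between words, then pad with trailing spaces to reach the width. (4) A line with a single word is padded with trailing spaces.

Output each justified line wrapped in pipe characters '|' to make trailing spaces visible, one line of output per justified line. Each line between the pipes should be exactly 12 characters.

Answer: |slow  bridge|
|message     |
|valley paper|
|kitchen     |
|forest   box|
|bright      |
|python   cup|
|stone train |

Derivation:
Line 1: ['slow', 'bridge'] (min_width=11, slack=1)
Line 2: ['message'] (min_width=7, slack=5)
Line 3: ['valley', 'paper'] (min_width=12, slack=0)
Line 4: ['kitchen'] (min_width=7, slack=5)
Line 5: ['forest', 'box'] (min_width=10, slack=2)
Line 6: ['bright'] (min_width=6, slack=6)
Line 7: ['python', 'cup'] (min_width=10, slack=2)
Line 8: ['stone', 'train'] (min_width=11, slack=1)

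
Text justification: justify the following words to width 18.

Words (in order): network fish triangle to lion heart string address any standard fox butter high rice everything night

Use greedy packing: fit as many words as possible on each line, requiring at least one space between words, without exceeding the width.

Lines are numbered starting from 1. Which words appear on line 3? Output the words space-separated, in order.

Line 1: ['network', 'fish'] (min_width=12, slack=6)
Line 2: ['triangle', 'to', 'lion'] (min_width=16, slack=2)
Line 3: ['heart', 'string'] (min_width=12, slack=6)
Line 4: ['address', 'any'] (min_width=11, slack=7)
Line 5: ['standard', 'fox'] (min_width=12, slack=6)
Line 6: ['butter', 'high', 'rice'] (min_width=16, slack=2)
Line 7: ['everything', 'night'] (min_width=16, slack=2)

Answer: heart string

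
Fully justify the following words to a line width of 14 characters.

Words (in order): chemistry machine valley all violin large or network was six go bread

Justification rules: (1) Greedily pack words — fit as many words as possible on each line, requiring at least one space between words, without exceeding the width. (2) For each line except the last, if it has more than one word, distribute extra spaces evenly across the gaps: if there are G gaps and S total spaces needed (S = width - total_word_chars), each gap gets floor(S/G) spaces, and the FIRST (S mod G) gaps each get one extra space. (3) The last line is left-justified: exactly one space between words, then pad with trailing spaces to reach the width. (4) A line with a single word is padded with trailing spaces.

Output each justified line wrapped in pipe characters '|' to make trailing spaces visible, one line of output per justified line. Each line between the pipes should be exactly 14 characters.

Answer: |chemistry     |
|machine valley|
|all     violin|
|large       or|
|network    was|
|six go bread  |

Derivation:
Line 1: ['chemistry'] (min_width=9, slack=5)
Line 2: ['machine', 'valley'] (min_width=14, slack=0)
Line 3: ['all', 'violin'] (min_width=10, slack=4)
Line 4: ['large', 'or'] (min_width=8, slack=6)
Line 5: ['network', 'was'] (min_width=11, slack=3)
Line 6: ['six', 'go', 'bread'] (min_width=12, slack=2)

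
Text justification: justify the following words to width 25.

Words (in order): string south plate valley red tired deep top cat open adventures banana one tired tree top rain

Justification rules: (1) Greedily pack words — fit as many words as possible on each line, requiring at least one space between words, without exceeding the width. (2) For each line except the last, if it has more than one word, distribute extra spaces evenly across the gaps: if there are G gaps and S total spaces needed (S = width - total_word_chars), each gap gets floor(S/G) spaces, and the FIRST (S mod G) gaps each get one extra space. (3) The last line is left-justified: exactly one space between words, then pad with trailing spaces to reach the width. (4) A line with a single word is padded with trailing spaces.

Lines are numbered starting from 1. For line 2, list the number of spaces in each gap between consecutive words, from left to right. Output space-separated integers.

Line 1: ['string', 'south', 'plate', 'valley'] (min_width=25, slack=0)
Line 2: ['red', 'tired', 'deep', 'top', 'cat'] (min_width=22, slack=3)
Line 3: ['open', 'adventures', 'banana'] (min_width=22, slack=3)
Line 4: ['one', 'tired', 'tree', 'top', 'rain'] (min_width=23, slack=2)

Answer: 2 2 2 1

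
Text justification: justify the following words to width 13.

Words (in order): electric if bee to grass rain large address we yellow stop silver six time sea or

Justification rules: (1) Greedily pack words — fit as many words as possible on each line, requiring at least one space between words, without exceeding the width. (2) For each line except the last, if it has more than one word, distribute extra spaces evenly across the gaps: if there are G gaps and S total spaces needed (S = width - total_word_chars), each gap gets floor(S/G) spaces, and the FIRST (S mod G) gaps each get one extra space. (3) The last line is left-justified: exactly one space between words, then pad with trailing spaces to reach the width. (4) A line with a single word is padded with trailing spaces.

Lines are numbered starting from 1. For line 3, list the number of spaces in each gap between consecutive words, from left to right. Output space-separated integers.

Answer: 4

Derivation:
Line 1: ['electric', 'if'] (min_width=11, slack=2)
Line 2: ['bee', 'to', 'grass'] (min_width=12, slack=1)
Line 3: ['rain', 'large'] (min_width=10, slack=3)
Line 4: ['address', 'we'] (min_width=10, slack=3)
Line 5: ['yellow', 'stop'] (min_width=11, slack=2)
Line 6: ['silver', 'six'] (min_width=10, slack=3)
Line 7: ['time', 'sea', 'or'] (min_width=11, slack=2)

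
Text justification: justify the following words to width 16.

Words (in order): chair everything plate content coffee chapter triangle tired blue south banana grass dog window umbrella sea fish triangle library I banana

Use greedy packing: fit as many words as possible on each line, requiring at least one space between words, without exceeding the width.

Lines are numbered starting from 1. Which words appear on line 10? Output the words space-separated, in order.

Line 1: ['chair', 'everything'] (min_width=16, slack=0)
Line 2: ['plate', 'content'] (min_width=13, slack=3)
Line 3: ['coffee', 'chapter'] (min_width=14, slack=2)
Line 4: ['triangle', 'tired'] (min_width=14, slack=2)
Line 5: ['blue', 'south'] (min_width=10, slack=6)
Line 6: ['banana', 'grass', 'dog'] (min_width=16, slack=0)
Line 7: ['window', 'umbrella'] (min_width=15, slack=1)
Line 8: ['sea', 'fish'] (min_width=8, slack=8)
Line 9: ['triangle', 'library'] (min_width=16, slack=0)
Line 10: ['I', 'banana'] (min_width=8, slack=8)

Answer: I banana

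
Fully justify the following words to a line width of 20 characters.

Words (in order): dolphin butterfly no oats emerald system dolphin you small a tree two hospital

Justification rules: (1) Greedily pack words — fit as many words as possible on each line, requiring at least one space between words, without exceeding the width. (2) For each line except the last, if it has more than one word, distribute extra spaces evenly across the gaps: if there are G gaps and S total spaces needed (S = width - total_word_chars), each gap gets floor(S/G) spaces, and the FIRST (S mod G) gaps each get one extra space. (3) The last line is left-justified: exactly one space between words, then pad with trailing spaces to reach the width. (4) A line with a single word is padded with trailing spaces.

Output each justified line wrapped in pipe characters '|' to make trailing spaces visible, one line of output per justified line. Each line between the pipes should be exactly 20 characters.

Answer: |dolphin butterfly no|
|oats  emerald system|
|dolphin  you small a|
|tree two hospital   |

Derivation:
Line 1: ['dolphin', 'butterfly', 'no'] (min_width=20, slack=0)
Line 2: ['oats', 'emerald', 'system'] (min_width=19, slack=1)
Line 3: ['dolphin', 'you', 'small', 'a'] (min_width=19, slack=1)
Line 4: ['tree', 'two', 'hospital'] (min_width=17, slack=3)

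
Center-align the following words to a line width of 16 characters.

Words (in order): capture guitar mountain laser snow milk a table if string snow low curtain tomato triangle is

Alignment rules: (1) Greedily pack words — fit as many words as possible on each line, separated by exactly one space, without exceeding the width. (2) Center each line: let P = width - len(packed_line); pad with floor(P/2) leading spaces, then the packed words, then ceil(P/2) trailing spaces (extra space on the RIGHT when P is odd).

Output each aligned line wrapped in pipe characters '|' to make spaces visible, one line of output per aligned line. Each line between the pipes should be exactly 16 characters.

Answer: | capture guitar |
| mountain laser |
|  snow milk a   |
|table if string |
|snow low curtain|
|tomato triangle |
|       is       |

Derivation:
Line 1: ['capture', 'guitar'] (min_width=14, slack=2)
Line 2: ['mountain', 'laser'] (min_width=14, slack=2)
Line 3: ['snow', 'milk', 'a'] (min_width=11, slack=5)
Line 4: ['table', 'if', 'string'] (min_width=15, slack=1)
Line 5: ['snow', 'low', 'curtain'] (min_width=16, slack=0)
Line 6: ['tomato', 'triangle'] (min_width=15, slack=1)
Line 7: ['is'] (min_width=2, slack=14)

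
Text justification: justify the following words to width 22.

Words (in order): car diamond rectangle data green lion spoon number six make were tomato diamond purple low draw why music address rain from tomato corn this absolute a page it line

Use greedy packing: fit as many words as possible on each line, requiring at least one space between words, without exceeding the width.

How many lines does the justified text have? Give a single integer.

Line 1: ['car', 'diamond', 'rectangle'] (min_width=21, slack=1)
Line 2: ['data', 'green', 'lion', 'spoon'] (min_width=21, slack=1)
Line 3: ['number', 'six', 'make', 'were'] (min_width=20, slack=2)
Line 4: ['tomato', 'diamond', 'purple'] (min_width=21, slack=1)
Line 5: ['low', 'draw', 'why', 'music'] (min_width=18, slack=4)
Line 6: ['address', 'rain', 'from'] (min_width=17, slack=5)
Line 7: ['tomato', 'corn', 'this'] (min_width=16, slack=6)
Line 8: ['absolute', 'a', 'page', 'it'] (min_width=18, slack=4)
Line 9: ['line'] (min_width=4, slack=18)
Total lines: 9

Answer: 9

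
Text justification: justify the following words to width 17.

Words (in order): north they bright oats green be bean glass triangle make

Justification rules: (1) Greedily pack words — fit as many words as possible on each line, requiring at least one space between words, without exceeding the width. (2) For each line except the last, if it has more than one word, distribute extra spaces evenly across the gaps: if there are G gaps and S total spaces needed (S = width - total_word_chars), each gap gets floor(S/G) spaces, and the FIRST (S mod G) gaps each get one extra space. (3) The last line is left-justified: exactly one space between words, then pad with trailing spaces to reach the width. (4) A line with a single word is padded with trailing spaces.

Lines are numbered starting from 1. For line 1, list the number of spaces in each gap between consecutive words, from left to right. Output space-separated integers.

Line 1: ['north', 'they', 'bright'] (min_width=17, slack=0)
Line 2: ['oats', 'green', 'be'] (min_width=13, slack=4)
Line 3: ['bean', 'glass'] (min_width=10, slack=7)
Line 4: ['triangle', 'make'] (min_width=13, slack=4)

Answer: 1 1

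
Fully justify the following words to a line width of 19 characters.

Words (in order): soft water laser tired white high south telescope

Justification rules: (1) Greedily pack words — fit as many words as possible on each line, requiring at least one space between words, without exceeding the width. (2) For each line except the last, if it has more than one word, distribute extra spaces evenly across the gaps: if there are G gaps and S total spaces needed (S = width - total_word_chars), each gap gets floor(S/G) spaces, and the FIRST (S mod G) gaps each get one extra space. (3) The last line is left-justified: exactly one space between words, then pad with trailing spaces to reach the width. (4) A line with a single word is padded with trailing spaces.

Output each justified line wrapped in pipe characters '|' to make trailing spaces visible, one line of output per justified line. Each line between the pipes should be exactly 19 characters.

Answer: |soft   water  laser|
|tired   white  high|
|south telescope    |

Derivation:
Line 1: ['soft', 'water', 'laser'] (min_width=16, slack=3)
Line 2: ['tired', 'white', 'high'] (min_width=16, slack=3)
Line 3: ['south', 'telescope'] (min_width=15, slack=4)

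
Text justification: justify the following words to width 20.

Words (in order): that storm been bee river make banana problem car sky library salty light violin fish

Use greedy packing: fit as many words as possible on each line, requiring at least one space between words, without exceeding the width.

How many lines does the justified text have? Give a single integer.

Line 1: ['that', 'storm', 'been', 'bee'] (min_width=19, slack=1)
Line 2: ['river', 'make', 'banana'] (min_width=17, slack=3)
Line 3: ['problem', 'car', 'sky'] (min_width=15, slack=5)
Line 4: ['library', 'salty', 'light'] (min_width=19, slack=1)
Line 5: ['violin', 'fish'] (min_width=11, slack=9)
Total lines: 5

Answer: 5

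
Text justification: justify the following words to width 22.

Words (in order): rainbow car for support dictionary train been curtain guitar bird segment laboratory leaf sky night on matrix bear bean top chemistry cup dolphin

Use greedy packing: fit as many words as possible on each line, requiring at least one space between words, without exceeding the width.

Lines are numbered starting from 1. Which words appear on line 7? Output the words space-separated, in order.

Answer: bean top chemistry cup

Derivation:
Line 1: ['rainbow', 'car', 'for'] (min_width=15, slack=7)
Line 2: ['support', 'dictionary'] (min_width=18, slack=4)
Line 3: ['train', 'been', 'curtain'] (min_width=18, slack=4)
Line 4: ['guitar', 'bird', 'segment'] (min_width=19, slack=3)
Line 5: ['laboratory', 'leaf', 'sky'] (min_width=19, slack=3)
Line 6: ['night', 'on', 'matrix', 'bear'] (min_width=20, slack=2)
Line 7: ['bean', 'top', 'chemistry', 'cup'] (min_width=22, slack=0)
Line 8: ['dolphin'] (min_width=7, slack=15)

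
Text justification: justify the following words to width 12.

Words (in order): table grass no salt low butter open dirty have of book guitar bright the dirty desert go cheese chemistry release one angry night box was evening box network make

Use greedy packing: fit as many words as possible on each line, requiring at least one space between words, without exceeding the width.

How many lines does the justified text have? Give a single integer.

Line 1: ['table', 'grass'] (min_width=11, slack=1)
Line 2: ['no', 'salt', 'low'] (min_width=11, slack=1)
Line 3: ['butter', 'open'] (min_width=11, slack=1)
Line 4: ['dirty', 'have'] (min_width=10, slack=2)
Line 5: ['of', 'book'] (min_width=7, slack=5)
Line 6: ['guitar'] (min_width=6, slack=6)
Line 7: ['bright', 'the'] (min_width=10, slack=2)
Line 8: ['dirty', 'desert'] (min_width=12, slack=0)
Line 9: ['go', 'cheese'] (min_width=9, slack=3)
Line 10: ['chemistry'] (min_width=9, slack=3)
Line 11: ['release', 'one'] (min_width=11, slack=1)
Line 12: ['angry', 'night'] (min_width=11, slack=1)
Line 13: ['box', 'was'] (min_width=7, slack=5)
Line 14: ['evening', 'box'] (min_width=11, slack=1)
Line 15: ['network', 'make'] (min_width=12, slack=0)
Total lines: 15

Answer: 15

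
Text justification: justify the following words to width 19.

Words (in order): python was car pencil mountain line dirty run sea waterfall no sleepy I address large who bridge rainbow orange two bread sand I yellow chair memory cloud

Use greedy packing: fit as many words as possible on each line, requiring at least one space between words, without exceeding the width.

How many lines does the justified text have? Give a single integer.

Line 1: ['python', 'was', 'car'] (min_width=14, slack=5)
Line 2: ['pencil', 'mountain'] (min_width=15, slack=4)
Line 3: ['line', 'dirty', 'run', 'sea'] (min_width=18, slack=1)
Line 4: ['waterfall', 'no', 'sleepy'] (min_width=19, slack=0)
Line 5: ['I', 'address', 'large', 'who'] (min_width=19, slack=0)
Line 6: ['bridge', 'rainbow'] (min_width=14, slack=5)
Line 7: ['orange', 'two', 'bread'] (min_width=16, slack=3)
Line 8: ['sand', 'I', 'yellow', 'chair'] (min_width=19, slack=0)
Line 9: ['memory', 'cloud'] (min_width=12, slack=7)
Total lines: 9

Answer: 9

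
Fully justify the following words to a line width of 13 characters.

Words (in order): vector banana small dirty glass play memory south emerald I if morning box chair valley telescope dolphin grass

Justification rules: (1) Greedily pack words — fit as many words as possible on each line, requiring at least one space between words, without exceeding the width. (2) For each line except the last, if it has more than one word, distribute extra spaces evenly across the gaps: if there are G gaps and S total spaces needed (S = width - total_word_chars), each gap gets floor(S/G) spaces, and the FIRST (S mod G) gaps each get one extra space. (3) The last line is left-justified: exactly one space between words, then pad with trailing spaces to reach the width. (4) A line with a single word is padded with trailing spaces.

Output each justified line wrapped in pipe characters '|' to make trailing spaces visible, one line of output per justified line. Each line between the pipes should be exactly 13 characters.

Line 1: ['vector', 'banana'] (min_width=13, slack=0)
Line 2: ['small', 'dirty'] (min_width=11, slack=2)
Line 3: ['glass', 'play'] (min_width=10, slack=3)
Line 4: ['memory', 'south'] (min_width=12, slack=1)
Line 5: ['emerald', 'I', 'if'] (min_width=12, slack=1)
Line 6: ['morning', 'box'] (min_width=11, slack=2)
Line 7: ['chair', 'valley'] (min_width=12, slack=1)
Line 8: ['telescope'] (min_width=9, slack=4)
Line 9: ['dolphin', 'grass'] (min_width=13, slack=0)

Answer: |vector banana|
|small   dirty|
|glass    play|
|memory  south|
|emerald  I if|
|morning   box|
|chair  valley|
|telescope    |
|dolphin grass|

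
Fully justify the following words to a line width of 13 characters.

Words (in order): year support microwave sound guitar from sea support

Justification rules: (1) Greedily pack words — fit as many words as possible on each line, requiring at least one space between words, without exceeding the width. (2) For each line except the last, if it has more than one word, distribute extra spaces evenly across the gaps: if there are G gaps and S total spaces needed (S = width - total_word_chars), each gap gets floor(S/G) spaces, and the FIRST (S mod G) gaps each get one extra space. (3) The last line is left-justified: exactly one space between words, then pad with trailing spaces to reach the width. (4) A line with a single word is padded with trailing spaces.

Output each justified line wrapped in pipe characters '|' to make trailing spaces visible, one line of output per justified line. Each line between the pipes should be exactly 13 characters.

Line 1: ['year', 'support'] (min_width=12, slack=1)
Line 2: ['microwave'] (min_width=9, slack=4)
Line 3: ['sound', 'guitar'] (min_width=12, slack=1)
Line 4: ['from', 'sea'] (min_width=8, slack=5)
Line 5: ['support'] (min_width=7, slack=6)

Answer: |year  support|
|microwave    |
|sound  guitar|
|from      sea|
|support      |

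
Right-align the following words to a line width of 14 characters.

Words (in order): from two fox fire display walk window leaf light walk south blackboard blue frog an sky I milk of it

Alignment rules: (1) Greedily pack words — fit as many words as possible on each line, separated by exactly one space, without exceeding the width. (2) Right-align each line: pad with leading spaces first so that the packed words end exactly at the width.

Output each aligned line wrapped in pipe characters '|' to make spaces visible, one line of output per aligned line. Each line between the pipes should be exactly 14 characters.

Answer: |  from two fox|
|  fire display|
|   walk window|
|    leaf light|
|    walk south|
|    blackboard|
|  blue frog an|
| sky I milk of|
|            it|

Derivation:
Line 1: ['from', 'two', 'fox'] (min_width=12, slack=2)
Line 2: ['fire', 'display'] (min_width=12, slack=2)
Line 3: ['walk', 'window'] (min_width=11, slack=3)
Line 4: ['leaf', 'light'] (min_width=10, slack=4)
Line 5: ['walk', 'south'] (min_width=10, slack=4)
Line 6: ['blackboard'] (min_width=10, slack=4)
Line 7: ['blue', 'frog', 'an'] (min_width=12, slack=2)
Line 8: ['sky', 'I', 'milk', 'of'] (min_width=13, slack=1)
Line 9: ['it'] (min_width=2, slack=12)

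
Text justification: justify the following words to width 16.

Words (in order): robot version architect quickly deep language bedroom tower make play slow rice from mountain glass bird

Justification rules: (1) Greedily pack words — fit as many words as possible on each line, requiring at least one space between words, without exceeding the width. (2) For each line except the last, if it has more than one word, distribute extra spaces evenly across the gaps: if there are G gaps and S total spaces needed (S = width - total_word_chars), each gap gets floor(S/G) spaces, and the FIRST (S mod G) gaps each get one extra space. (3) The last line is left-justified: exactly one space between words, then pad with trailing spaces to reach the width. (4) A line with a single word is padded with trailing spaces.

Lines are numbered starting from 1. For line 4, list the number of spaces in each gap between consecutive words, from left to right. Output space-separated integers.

Answer: 1

Derivation:
Line 1: ['robot', 'version'] (min_width=13, slack=3)
Line 2: ['architect'] (min_width=9, slack=7)
Line 3: ['quickly', 'deep'] (min_width=12, slack=4)
Line 4: ['language', 'bedroom'] (min_width=16, slack=0)
Line 5: ['tower', 'make', 'play'] (min_width=15, slack=1)
Line 6: ['slow', 'rice', 'from'] (min_width=14, slack=2)
Line 7: ['mountain', 'glass'] (min_width=14, slack=2)
Line 8: ['bird'] (min_width=4, slack=12)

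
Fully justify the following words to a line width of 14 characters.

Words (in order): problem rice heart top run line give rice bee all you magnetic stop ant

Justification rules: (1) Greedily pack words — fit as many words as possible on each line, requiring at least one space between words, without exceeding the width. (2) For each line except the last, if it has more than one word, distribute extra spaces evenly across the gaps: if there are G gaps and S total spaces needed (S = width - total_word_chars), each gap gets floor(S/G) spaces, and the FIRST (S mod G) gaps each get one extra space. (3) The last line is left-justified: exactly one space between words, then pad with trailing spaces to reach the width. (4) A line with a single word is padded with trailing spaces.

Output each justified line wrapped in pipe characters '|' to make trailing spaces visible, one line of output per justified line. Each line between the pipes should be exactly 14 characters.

Answer: |problem   rice|
|heart  top run|
|line give rice|
|bee   all  you|
|magnetic  stop|
|ant           |

Derivation:
Line 1: ['problem', 'rice'] (min_width=12, slack=2)
Line 2: ['heart', 'top', 'run'] (min_width=13, slack=1)
Line 3: ['line', 'give', 'rice'] (min_width=14, slack=0)
Line 4: ['bee', 'all', 'you'] (min_width=11, slack=3)
Line 5: ['magnetic', 'stop'] (min_width=13, slack=1)
Line 6: ['ant'] (min_width=3, slack=11)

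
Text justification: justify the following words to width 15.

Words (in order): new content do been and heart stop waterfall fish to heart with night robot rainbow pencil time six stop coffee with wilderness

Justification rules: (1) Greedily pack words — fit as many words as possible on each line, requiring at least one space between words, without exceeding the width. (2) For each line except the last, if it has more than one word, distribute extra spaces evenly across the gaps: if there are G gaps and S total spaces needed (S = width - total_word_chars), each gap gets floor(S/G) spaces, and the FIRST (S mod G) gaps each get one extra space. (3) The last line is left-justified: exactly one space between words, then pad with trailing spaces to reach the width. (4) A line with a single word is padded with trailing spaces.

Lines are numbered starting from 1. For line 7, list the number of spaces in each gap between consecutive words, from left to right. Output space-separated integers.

Answer: 1 1

Derivation:
Line 1: ['new', 'content', 'do'] (min_width=14, slack=1)
Line 2: ['been', 'and', 'heart'] (min_width=14, slack=1)
Line 3: ['stop', 'waterfall'] (min_width=14, slack=1)
Line 4: ['fish', 'to', 'heart'] (min_width=13, slack=2)
Line 5: ['with', 'night'] (min_width=10, slack=5)
Line 6: ['robot', 'rainbow'] (min_width=13, slack=2)
Line 7: ['pencil', 'time', 'six'] (min_width=15, slack=0)
Line 8: ['stop', 'coffee'] (min_width=11, slack=4)
Line 9: ['with', 'wilderness'] (min_width=15, slack=0)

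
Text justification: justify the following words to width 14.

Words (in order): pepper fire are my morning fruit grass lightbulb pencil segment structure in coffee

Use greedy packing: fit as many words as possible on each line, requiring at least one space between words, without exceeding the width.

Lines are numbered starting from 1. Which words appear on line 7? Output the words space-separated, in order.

Answer: coffee

Derivation:
Line 1: ['pepper', 'fire'] (min_width=11, slack=3)
Line 2: ['are', 'my', 'morning'] (min_width=14, slack=0)
Line 3: ['fruit', 'grass'] (min_width=11, slack=3)
Line 4: ['lightbulb'] (min_width=9, slack=5)
Line 5: ['pencil', 'segment'] (min_width=14, slack=0)
Line 6: ['structure', 'in'] (min_width=12, slack=2)
Line 7: ['coffee'] (min_width=6, slack=8)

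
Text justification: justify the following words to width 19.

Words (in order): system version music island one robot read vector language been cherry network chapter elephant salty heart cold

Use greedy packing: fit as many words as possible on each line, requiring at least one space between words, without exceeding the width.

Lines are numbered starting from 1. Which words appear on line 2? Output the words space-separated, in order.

Line 1: ['system', 'version'] (min_width=14, slack=5)
Line 2: ['music', 'island', 'one'] (min_width=16, slack=3)
Line 3: ['robot', 'read', 'vector'] (min_width=17, slack=2)
Line 4: ['language', 'been'] (min_width=13, slack=6)
Line 5: ['cherry', 'network'] (min_width=14, slack=5)
Line 6: ['chapter', 'elephant'] (min_width=16, slack=3)
Line 7: ['salty', 'heart', 'cold'] (min_width=16, slack=3)

Answer: music island one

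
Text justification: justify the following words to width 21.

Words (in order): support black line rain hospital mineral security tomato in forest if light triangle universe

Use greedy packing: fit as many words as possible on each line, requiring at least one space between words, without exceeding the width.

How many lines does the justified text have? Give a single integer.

Line 1: ['support', 'black', 'line'] (min_width=18, slack=3)
Line 2: ['rain', 'hospital', 'mineral'] (min_width=21, slack=0)
Line 3: ['security', 'tomato', 'in'] (min_width=18, slack=3)
Line 4: ['forest', 'if', 'light'] (min_width=15, slack=6)
Line 5: ['triangle', 'universe'] (min_width=17, slack=4)
Total lines: 5

Answer: 5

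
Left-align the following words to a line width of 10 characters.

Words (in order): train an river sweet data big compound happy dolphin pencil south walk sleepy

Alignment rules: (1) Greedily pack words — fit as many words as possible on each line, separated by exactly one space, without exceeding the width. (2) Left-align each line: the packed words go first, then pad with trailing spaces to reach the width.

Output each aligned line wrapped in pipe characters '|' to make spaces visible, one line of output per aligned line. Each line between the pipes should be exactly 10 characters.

Line 1: ['train', 'an'] (min_width=8, slack=2)
Line 2: ['river'] (min_width=5, slack=5)
Line 3: ['sweet', 'data'] (min_width=10, slack=0)
Line 4: ['big'] (min_width=3, slack=7)
Line 5: ['compound'] (min_width=8, slack=2)
Line 6: ['happy'] (min_width=5, slack=5)
Line 7: ['dolphin'] (min_width=7, slack=3)
Line 8: ['pencil'] (min_width=6, slack=4)
Line 9: ['south', 'walk'] (min_width=10, slack=0)
Line 10: ['sleepy'] (min_width=6, slack=4)

Answer: |train an  |
|river     |
|sweet data|
|big       |
|compound  |
|happy     |
|dolphin   |
|pencil    |
|south walk|
|sleepy    |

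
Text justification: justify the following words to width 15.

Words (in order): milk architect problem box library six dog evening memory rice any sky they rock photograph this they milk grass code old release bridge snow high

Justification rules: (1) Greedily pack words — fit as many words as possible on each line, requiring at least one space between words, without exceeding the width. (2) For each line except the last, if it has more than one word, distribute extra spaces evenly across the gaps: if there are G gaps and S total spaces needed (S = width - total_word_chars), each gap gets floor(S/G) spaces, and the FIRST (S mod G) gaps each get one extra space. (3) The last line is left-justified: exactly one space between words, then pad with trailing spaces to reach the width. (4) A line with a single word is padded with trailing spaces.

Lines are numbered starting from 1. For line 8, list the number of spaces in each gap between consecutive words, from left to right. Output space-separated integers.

Answer: 1 1

Derivation:
Line 1: ['milk', 'architect'] (min_width=14, slack=1)
Line 2: ['problem', 'box'] (min_width=11, slack=4)
Line 3: ['library', 'six', 'dog'] (min_width=15, slack=0)
Line 4: ['evening', 'memory'] (min_width=14, slack=1)
Line 5: ['rice', 'any', 'sky'] (min_width=12, slack=3)
Line 6: ['they', 'rock'] (min_width=9, slack=6)
Line 7: ['photograph', 'this'] (min_width=15, slack=0)
Line 8: ['they', 'milk', 'grass'] (min_width=15, slack=0)
Line 9: ['code', 'old'] (min_width=8, slack=7)
Line 10: ['release', 'bridge'] (min_width=14, slack=1)
Line 11: ['snow', 'high'] (min_width=9, slack=6)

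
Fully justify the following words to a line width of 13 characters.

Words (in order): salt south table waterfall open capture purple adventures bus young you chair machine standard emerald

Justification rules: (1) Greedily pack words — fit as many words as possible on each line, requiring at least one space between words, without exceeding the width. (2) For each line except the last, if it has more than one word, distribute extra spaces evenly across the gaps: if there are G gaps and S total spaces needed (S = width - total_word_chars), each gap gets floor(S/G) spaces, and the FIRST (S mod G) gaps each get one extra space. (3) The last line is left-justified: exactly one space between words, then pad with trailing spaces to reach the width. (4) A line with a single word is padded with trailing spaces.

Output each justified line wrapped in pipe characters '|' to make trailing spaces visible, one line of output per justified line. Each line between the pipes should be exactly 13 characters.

Line 1: ['salt', 'south'] (min_width=10, slack=3)
Line 2: ['table'] (min_width=5, slack=8)
Line 3: ['waterfall'] (min_width=9, slack=4)
Line 4: ['open', 'capture'] (min_width=12, slack=1)
Line 5: ['purple'] (min_width=6, slack=7)
Line 6: ['adventures'] (min_width=10, slack=3)
Line 7: ['bus', 'young', 'you'] (min_width=13, slack=0)
Line 8: ['chair', 'machine'] (min_width=13, slack=0)
Line 9: ['standard'] (min_width=8, slack=5)
Line 10: ['emerald'] (min_width=7, slack=6)

Answer: |salt    south|
|table        |
|waterfall    |
|open  capture|
|purple       |
|adventures   |
|bus young you|
|chair machine|
|standard     |
|emerald      |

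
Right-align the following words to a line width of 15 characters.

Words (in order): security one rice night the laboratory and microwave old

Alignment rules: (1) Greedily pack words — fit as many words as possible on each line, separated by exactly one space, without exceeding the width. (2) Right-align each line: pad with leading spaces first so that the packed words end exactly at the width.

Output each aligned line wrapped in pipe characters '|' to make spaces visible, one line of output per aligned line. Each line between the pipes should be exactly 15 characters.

Line 1: ['security', 'one'] (min_width=12, slack=3)
Line 2: ['rice', 'night', 'the'] (min_width=14, slack=1)
Line 3: ['laboratory', 'and'] (min_width=14, slack=1)
Line 4: ['microwave', 'old'] (min_width=13, slack=2)

Answer: |   security one|
| rice night the|
| laboratory and|
|  microwave old|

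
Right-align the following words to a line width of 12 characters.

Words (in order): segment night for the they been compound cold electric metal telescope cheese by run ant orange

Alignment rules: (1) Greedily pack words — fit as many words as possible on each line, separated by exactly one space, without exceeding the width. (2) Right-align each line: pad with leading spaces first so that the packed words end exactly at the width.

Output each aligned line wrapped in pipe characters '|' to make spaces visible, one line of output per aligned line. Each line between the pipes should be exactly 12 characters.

Answer: |     segment|
|   night for|
|    the they|
|        been|
|    compound|
|        cold|
|    electric|
|       metal|
|   telescope|
|   cheese by|
|     run ant|
|      orange|

Derivation:
Line 1: ['segment'] (min_width=7, slack=5)
Line 2: ['night', 'for'] (min_width=9, slack=3)
Line 3: ['the', 'they'] (min_width=8, slack=4)
Line 4: ['been'] (min_width=4, slack=8)
Line 5: ['compound'] (min_width=8, slack=4)
Line 6: ['cold'] (min_width=4, slack=8)
Line 7: ['electric'] (min_width=8, slack=4)
Line 8: ['metal'] (min_width=5, slack=7)
Line 9: ['telescope'] (min_width=9, slack=3)
Line 10: ['cheese', 'by'] (min_width=9, slack=3)
Line 11: ['run', 'ant'] (min_width=7, slack=5)
Line 12: ['orange'] (min_width=6, slack=6)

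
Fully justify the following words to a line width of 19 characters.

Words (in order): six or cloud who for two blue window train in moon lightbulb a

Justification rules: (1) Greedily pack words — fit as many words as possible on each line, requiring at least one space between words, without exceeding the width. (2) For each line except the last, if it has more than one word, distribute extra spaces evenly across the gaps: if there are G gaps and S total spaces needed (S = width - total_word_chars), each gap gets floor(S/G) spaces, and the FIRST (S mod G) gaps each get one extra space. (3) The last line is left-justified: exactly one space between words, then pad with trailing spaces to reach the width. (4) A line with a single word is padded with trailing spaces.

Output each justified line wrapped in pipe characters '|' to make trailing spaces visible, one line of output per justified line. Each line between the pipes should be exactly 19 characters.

Answer: |six  or  cloud  who|
|for two blue window|
|train    in    moon|
|lightbulb a        |

Derivation:
Line 1: ['six', 'or', 'cloud', 'who'] (min_width=16, slack=3)
Line 2: ['for', 'two', 'blue', 'window'] (min_width=19, slack=0)
Line 3: ['train', 'in', 'moon'] (min_width=13, slack=6)
Line 4: ['lightbulb', 'a'] (min_width=11, slack=8)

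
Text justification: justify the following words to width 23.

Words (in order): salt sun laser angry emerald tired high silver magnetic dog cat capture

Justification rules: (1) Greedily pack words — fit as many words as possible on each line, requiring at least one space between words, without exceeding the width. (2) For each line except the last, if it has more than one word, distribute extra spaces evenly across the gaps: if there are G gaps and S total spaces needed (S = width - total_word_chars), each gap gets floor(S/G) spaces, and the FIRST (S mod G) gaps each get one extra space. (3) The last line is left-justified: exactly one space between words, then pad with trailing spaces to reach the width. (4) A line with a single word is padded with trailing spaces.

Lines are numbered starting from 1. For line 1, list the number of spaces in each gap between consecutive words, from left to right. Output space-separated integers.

Line 1: ['salt', 'sun', 'laser', 'angry'] (min_width=20, slack=3)
Line 2: ['emerald', 'tired', 'high'] (min_width=18, slack=5)
Line 3: ['silver', 'magnetic', 'dog', 'cat'] (min_width=23, slack=0)
Line 4: ['capture'] (min_width=7, slack=16)

Answer: 2 2 2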